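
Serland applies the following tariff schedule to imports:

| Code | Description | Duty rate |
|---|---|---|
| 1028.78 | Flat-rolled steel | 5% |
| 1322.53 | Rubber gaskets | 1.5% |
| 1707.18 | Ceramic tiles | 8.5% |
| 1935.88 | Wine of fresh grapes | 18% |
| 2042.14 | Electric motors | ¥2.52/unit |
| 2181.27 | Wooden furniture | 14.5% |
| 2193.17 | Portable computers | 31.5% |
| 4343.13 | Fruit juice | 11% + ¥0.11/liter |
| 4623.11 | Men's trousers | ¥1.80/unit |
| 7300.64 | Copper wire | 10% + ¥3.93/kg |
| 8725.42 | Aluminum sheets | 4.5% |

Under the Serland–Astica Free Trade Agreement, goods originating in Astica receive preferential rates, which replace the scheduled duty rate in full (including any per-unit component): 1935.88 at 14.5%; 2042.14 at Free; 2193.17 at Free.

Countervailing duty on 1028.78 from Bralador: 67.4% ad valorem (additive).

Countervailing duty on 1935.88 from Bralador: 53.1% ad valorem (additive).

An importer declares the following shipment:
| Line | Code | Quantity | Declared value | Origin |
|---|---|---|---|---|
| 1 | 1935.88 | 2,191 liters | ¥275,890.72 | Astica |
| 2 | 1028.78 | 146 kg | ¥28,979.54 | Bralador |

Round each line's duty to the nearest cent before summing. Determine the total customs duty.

¥60,985.34

Line 1 (1935.88, Astica, 2,191 liters, ¥275,890.72):
Base rate for 1935.88 is 18%.
Origin Astica qualifies under the Serland–Astica agreement and 1935.88 is covered: preferential rate 14.5% applies instead.
The additional-duty order on 1935.88 targets Bralador, not Astica; it does not apply.
Duty = ¥275,890.72 × 14.5% = ¥40,004.15.
Line 2 (1028.78, Bralador, 146 kg, ¥28,979.54):
Base rate for 1028.78 is 5%.
Additional duty on 1028.78 from Bralador: +67.4%. Applied ad valorem rate: 5% + 67.4% = 72.4%.
Duty = ¥28,979.54 × 72.4% = ¥20,981.19.
Total = ¥40,004.15 + ¥20,981.19 = ¥60,985.34.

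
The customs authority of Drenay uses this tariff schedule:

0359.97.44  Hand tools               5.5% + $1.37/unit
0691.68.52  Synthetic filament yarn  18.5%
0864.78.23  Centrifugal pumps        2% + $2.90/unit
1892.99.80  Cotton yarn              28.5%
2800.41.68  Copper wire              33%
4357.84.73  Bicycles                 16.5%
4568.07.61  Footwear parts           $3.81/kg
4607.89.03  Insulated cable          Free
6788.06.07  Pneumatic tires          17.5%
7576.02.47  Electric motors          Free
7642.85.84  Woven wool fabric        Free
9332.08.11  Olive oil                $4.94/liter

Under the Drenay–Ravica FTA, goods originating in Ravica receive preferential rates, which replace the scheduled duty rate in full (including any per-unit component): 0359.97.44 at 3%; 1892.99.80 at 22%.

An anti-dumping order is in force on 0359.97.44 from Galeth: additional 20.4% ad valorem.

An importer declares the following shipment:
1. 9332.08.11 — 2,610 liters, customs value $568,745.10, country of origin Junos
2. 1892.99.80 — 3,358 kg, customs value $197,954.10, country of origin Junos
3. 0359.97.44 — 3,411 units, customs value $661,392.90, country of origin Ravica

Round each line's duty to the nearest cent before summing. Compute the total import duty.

$89,152.11

Line 1 (9332.08.11, Junos, 2,610 liters, $568,745.10):
Base rate for 9332.08.11 is $4.94/liter.
Duty = 2,610 × $4.94 = $12,893.40.
Line 2 (1892.99.80, Junos, 3,358 kg, $197,954.10):
Base rate for 1892.99.80 is 28.5%.
1892.99.80 has an FTA preferential rate, but origin Junos is not Ravica; base rate stands.
Duty = $197,954.10 × 28.5% = $56,416.92.
Line 3 (0359.97.44, Ravica, 3,411 units, $661,392.90):
Base rate for 0359.97.44 is 5.5% + $1.37/unit.
Origin Ravica qualifies under the Drenay–Ravica agreement and 0359.97.44 is covered: preferential rate 3% applies instead.
The additional-duty order on 0359.97.44 targets Galeth, not Ravica; it does not apply.
Duty = $661,392.90 × 3% = $19,841.79.
Total = $12,893.40 + $56,416.92 + $19,841.79 = $89,152.11.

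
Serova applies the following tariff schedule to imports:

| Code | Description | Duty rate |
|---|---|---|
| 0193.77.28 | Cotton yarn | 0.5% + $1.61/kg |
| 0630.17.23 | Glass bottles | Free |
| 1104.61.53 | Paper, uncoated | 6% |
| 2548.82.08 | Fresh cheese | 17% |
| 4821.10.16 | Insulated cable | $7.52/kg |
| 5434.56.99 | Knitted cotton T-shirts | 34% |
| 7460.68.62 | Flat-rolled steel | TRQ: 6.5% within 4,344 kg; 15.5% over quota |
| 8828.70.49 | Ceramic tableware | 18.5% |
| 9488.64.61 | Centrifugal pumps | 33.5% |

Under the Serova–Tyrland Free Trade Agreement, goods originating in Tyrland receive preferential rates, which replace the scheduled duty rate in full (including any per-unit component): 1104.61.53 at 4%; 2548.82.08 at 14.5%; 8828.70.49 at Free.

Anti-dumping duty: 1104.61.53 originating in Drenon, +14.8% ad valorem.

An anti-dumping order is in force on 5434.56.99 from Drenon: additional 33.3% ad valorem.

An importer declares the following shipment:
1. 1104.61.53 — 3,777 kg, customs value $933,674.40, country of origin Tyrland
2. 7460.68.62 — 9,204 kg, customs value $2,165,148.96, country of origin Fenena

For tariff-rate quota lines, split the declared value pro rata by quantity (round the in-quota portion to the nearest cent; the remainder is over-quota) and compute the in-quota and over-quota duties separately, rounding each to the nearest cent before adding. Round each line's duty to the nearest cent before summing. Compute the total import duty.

Line 1 (1104.61.53, Tyrland, 3,777 kg, $933,674.40):
Base rate for 1104.61.53 is 6%.
Origin Tyrland qualifies under the Serova–Tyrland agreement and 1104.61.53 is covered: preferential rate 4% applies instead.
The additional-duty order on 1104.61.53 targets Drenon, not Tyrland; it does not apply.
Duty = $933,674.40 × 4% = $37,346.98.
Line 2 (7460.68.62, Fenena, 9,204 kg, $2,165,148.96):
Code 7460.68.62 is under a tariff-rate quota (threshold 4,344 kg). In-quota: 4,344 kg at 6.5%; over-quota: 4,860 kg at 15.5%.
Pro-rata value split: in-quota = $2,165,148.96 × 4,344/9,204 = $1,021,882.56; over-quota = $2,165,148.96 − $1,021,882.56 = $1,143,266.40.
In-quota duty = $1,021,882.56 × 6.5% = $66,422.37. Over-quota duty = $1,143,266.40 × 15.5% = $177,206.29.
Line duty = $66,422.37 + $177,206.29 = $243,628.66.
Total = $37,346.98 + $243,628.66 = $280,975.64.

$280,975.64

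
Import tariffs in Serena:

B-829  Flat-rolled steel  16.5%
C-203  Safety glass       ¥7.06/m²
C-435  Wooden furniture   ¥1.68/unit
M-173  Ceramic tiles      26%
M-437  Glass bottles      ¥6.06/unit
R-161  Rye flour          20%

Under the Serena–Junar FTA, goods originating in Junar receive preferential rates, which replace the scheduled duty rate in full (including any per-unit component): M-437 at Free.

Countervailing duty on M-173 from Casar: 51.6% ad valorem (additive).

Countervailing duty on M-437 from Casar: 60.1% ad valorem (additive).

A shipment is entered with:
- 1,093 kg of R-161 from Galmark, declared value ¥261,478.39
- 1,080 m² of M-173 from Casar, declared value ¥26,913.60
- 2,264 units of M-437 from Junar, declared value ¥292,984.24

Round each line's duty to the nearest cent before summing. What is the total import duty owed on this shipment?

¥73,180.63

Line 1 (R-161, Galmark, 1,093 kg, ¥261,478.39):
Base rate for R-161 is 20%.
Duty = ¥261,478.39 × 20% = ¥52,295.68.
Line 2 (M-173, Casar, 1,080 m², ¥26,913.60):
Base rate for M-173 is 26%.
Additional duty on M-173 from Casar: +51.6%. Applied ad valorem rate: 26% + 51.6% = 77.6%.
Duty = ¥26,913.60 × 77.6% = ¥20,884.95.
Line 3 (M-437, Junar, 2,264 units, ¥292,984.24):
Base rate for M-437 is ¥6.06/unit.
Origin Junar qualifies under the Serena–Junar agreement and M-437 is covered: preferential rate Free applies instead.
The additional-duty order on M-437 targets Casar, not Junar; it does not apply.
Duty = ¥292,984.24 × 0% = ¥0.00.
Total = ¥52,295.68 + ¥20,884.95 + ¥0.00 = ¥73,180.63.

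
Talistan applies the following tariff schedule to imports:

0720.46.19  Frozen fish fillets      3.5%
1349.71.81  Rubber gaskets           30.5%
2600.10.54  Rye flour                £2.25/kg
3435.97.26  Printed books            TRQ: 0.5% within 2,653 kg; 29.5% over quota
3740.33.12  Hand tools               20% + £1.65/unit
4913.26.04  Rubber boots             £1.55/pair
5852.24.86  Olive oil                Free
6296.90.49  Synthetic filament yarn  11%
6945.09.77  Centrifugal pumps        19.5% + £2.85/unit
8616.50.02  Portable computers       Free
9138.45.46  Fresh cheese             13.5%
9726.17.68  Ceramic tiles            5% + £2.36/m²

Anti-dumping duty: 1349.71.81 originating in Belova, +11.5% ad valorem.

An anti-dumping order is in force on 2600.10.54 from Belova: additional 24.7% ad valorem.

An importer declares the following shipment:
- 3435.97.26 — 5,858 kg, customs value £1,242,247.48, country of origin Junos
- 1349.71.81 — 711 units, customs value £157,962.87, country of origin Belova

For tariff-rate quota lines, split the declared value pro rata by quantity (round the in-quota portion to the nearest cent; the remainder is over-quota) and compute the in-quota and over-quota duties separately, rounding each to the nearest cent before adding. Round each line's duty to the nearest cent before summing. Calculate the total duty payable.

Line 1 (3435.97.26, Junos, 5,858 kg, £1,242,247.48):
Code 3435.97.26 is under a tariff-rate quota (threshold 2,653 kg). In-quota: 2,653 kg at 0.5%; over-quota: 3,205 kg at 29.5%.
Pro-rata value split: in-quota = £1,242,247.48 × 2,653/5,858 = £562,595.18; over-quota = £1,242,247.48 − £562,595.18 = £679,652.30.
In-quota duty = £562,595.18 × 0.5% = £2,812.98. Over-quota duty = £679,652.30 × 29.5% = £200,497.43.
Line duty = £2,812.98 + £200,497.43 = £203,310.41.
Line 2 (1349.71.81, Belova, 711 units, £157,962.87):
Base rate for 1349.71.81 is 30.5%.
Additional duty on 1349.71.81 from Belova: +11.5%. Applied ad valorem rate: 30.5% + 11.5% = 42%.
Duty = £157,962.87 × 42% = £66,344.41.
Total = £203,310.41 + £66,344.41 = £269,654.82.

£269,654.82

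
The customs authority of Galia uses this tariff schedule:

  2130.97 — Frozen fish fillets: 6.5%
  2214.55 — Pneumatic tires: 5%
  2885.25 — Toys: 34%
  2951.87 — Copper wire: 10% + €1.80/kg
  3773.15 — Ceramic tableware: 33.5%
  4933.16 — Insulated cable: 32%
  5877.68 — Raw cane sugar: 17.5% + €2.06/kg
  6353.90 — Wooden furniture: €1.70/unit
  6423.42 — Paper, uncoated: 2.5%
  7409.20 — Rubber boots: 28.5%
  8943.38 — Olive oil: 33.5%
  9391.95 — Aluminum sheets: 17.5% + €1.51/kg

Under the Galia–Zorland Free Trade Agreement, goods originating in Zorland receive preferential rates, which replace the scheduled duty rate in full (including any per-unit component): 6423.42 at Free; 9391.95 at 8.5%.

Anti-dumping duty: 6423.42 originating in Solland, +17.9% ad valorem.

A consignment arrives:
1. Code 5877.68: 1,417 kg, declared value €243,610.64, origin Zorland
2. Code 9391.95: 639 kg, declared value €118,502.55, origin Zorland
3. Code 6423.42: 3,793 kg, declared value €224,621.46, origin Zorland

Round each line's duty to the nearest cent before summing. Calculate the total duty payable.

€55,623.60

Line 1 (5877.68, Zorland, 1,417 kg, €243,610.64):
Base rate for 5877.68 is 17.5% + €2.06/kg.
Origin Zorland is the FTA partner but 5877.68 is not on the preference list; base rate stands.
Duty = €243,610.64 × 17.5% + 1,417 × €2.06 = €45,550.88.
Line 2 (9391.95, Zorland, 639 kg, €118,502.55):
Base rate for 9391.95 is 17.5% + €1.51/kg.
Origin Zorland qualifies under the Galia–Zorland agreement and 9391.95 is covered: preferential rate 8.5% applies instead.
Duty = €118,502.55 × 8.5% = €10,072.72.
Line 3 (6423.42, Zorland, 3,793 kg, €224,621.46):
Base rate for 6423.42 is 2.5%.
Origin Zorland qualifies under the Galia–Zorland agreement and 6423.42 is covered: preferential rate Free applies instead.
The additional-duty order on 6423.42 targets Solland, not Zorland; it does not apply.
Duty = €224,621.46 × 0% = €0.00.
Total = €45,550.88 + €10,072.72 + €0.00 = €55,623.60.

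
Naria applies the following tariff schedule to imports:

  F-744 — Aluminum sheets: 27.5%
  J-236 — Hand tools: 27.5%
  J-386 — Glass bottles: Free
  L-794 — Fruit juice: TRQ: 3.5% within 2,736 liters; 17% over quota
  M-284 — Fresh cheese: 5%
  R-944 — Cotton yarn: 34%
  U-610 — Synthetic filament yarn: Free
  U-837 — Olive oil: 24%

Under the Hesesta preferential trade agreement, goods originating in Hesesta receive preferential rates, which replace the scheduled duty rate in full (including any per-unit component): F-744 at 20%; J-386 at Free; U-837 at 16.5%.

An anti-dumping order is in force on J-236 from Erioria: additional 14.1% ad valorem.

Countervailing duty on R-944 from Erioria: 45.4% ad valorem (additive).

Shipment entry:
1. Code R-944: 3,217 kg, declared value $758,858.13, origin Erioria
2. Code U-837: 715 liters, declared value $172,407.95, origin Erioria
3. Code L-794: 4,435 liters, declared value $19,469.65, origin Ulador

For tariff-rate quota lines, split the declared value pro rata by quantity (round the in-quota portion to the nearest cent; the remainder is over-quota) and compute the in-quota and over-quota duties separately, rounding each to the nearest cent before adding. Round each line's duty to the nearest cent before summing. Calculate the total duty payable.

Line 1 (R-944, Erioria, 3,217 kg, $758,858.13):
Base rate for R-944 is 34%.
Additional duty on R-944 from Erioria: +45.4%. Applied ad valorem rate: 34% + 45.4% = 79.4%.
Duty = $758,858.13 × 79.4% = $602,533.36.
Line 2 (U-837, Erioria, 715 liters, $172,407.95):
Base rate for U-837 is 24%.
U-837 has an FTA preferential rate, but origin Erioria is not Hesesta; base rate stands.
Duty = $172,407.95 × 24% = $41,377.91.
Line 3 (L-794, Ulador, 4,435 liters, $19,469.65):
Code L-794 is under a tariff-rate quota (threshold 2,736 liters). In-quota: 2,736 liters at 3.5%; over-quota: 1,699 liters at 17%.
Pro-rata value split: in-quota = $19,469.65 × 2,736/4,435 = $12,011.04; over-quota = $19,469.65 − $12,011.04 = $7,458.61.
In-quota duty = $12,011.04 × 3.5% = $420.39. Over-quota duty = $7,458.61 × 17% = $1,267.96.
Line duty = $420.39 + $1,267.96 = $1,688.35.
Total = $602,533.36 + $41,377.91 + $1,688.35 = $645,599.62.

$645,599.62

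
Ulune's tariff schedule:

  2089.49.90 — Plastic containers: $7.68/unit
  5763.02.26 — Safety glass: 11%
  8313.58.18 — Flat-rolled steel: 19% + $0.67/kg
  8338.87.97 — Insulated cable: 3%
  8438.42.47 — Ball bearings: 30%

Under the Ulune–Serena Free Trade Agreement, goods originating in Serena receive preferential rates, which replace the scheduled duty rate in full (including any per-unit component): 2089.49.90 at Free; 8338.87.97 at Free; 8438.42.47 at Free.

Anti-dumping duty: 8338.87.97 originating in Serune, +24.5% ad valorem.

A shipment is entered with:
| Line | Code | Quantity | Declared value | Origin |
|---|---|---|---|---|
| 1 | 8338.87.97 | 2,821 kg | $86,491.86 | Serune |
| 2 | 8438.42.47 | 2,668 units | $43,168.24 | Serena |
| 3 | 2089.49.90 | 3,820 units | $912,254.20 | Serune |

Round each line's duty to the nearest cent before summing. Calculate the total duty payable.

$53,122.86

Line 1 (8338.87.97, Serune, 2,821 kg, $86,491.86):
Base rate for 8338.87.97 is 3%.
8338.87.97 has an FTA preferential rate, but origin Serune is not Serena; base rate stands.
Additional duty on 8338.87.97 from Serune: +24.5%. Applied ad valorem rate: 3% + 24.5% = 27.5%.
Duty = $86,491.86 × 27.5% = $23,785.26.
Line 2 (8438.42.47, Serena, 2,668 units, $43,168.24):
Base rate for 8438.42.47 is 30%.
Origin Serena qualifies under the Ulune–Serena agreement and 8438.42.47 is covered: preferential rate Free applies instead.
Duty = $43,168.24 × 0% = $0.00.
Line 3 (2089.49.90, Serune, 3,820 units, $912,254.20):
Base rate for 2089.49.90 is $7.68/unit.
2089.49.90 has an FTA preferential rate, but origin Serune is not Serena; base rate stands.
Duty = 3,820 × $7.68 = $29,337.60.
Total = $23,785.26 + $0.00 + $29,337.60 = $53,122.86.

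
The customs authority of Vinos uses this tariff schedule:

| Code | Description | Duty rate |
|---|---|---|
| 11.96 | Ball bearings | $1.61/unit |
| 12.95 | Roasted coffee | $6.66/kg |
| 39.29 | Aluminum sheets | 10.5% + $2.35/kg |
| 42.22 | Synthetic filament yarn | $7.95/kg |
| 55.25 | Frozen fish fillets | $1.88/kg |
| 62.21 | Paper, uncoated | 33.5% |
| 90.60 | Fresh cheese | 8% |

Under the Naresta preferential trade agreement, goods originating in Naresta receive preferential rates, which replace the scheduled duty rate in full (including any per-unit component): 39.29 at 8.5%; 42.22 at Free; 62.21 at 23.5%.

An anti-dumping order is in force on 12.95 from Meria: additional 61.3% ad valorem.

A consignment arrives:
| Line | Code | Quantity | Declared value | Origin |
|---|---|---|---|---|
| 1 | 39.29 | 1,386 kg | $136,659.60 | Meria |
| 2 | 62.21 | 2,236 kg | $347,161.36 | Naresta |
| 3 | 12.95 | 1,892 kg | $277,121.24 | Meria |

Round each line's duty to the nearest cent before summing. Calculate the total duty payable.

$281,665.32

Line 1 (39.29, Meria, 1,386 kg, $136,659.60):
Base rate for 39.29 is 10.5% + $2.35/kg.
39.29 has an FTA preferential rate, but origin Meria is not Naresta; base rate stands.
Duty = $136,659.60 × 10.5% + 1,386 × $2.35 = $17,606.36.
Line 2 (62.21, Naresta, 2,236 kg, $347,161.36):
Base rate for 62.21 is 33.5%.
Origin Naresta qualifies under the Vinos–Naresta agreement and 62.21 is covered: preferential rate 23.5% applies instead.
Duty = $347,161.36 × 23.5% = $81,582.92.
Line 3 (12.95, Meria, 1,892 kg, $277,121.24):
Base rate for 12.95 is $6.66/kg.
Additional duty on 12.95 from Meria: +61.3% ad valorem. Applied ad valorem rate = 61.3%.
Duty = $277,121.24 × 61.3% + 1,892 × $6.66 = $182,476.04.
Total = $17,606.36 + $81,582.92 + $182,476.04 = $281,665.32.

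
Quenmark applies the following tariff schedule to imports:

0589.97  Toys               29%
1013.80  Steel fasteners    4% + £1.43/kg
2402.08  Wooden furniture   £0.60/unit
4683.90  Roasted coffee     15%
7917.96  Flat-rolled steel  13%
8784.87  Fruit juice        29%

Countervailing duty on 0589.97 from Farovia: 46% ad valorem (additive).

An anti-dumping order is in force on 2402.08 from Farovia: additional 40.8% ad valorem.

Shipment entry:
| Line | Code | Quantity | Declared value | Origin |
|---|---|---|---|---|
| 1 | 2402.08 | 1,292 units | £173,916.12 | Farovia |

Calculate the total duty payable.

£71,732.98

Line 1 (2402.08, Farovia, 1,292 units, £173,916.12):
Base rate for 2402.08 is £0.60/unit.
Additional duty on 2402.08 from Farovia: +40.8% ad valorem. Applied ad valorem rate = 40.8%.
Duty = £173,916.12 × 40.8% + 1,292 × £0.60 = £71,732.98.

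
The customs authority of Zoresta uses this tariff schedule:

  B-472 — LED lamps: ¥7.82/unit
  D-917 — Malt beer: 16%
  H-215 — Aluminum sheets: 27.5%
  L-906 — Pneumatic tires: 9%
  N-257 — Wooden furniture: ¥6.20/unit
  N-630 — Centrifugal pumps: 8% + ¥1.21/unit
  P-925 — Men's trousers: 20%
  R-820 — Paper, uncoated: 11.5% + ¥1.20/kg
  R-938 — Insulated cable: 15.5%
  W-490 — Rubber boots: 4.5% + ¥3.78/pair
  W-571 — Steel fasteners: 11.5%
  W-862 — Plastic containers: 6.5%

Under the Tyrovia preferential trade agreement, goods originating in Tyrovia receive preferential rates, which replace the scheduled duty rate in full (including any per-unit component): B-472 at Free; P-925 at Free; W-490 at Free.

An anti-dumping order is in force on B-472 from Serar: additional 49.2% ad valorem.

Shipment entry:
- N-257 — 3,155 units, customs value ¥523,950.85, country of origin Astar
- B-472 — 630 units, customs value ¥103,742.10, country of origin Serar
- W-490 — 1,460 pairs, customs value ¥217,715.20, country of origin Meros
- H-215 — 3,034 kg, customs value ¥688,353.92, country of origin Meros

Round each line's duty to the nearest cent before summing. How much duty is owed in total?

Line 1 (N-257, Astar, 3,155 units, ¥523,950.85):
Base rate for N-257 is ¥6.20/unit.
Duty = 3,155 × ¥6.20 = ¥19,561.00.
Line 2 (B-472, Serar, 630 units, ¥103,742.10):
Base rate for B-472 is ¥7.82/unit.
B-472 has an FTA preferential rate, but origin Serar is not Tyrovia; base rate stands.
Additional duty on B-472 from Serar: +49.2% ad valorem. Applied ad valorem rate = 49.2%.
Duty = ¥103,742.10 × 49.2% + 630 × ¥7.82 = ¥55,967.71.
Line 3 (W-490, Meros, 1,460 pairs, ¥217,715.20):
Base rate for W-490 is 4.5% + ¥3.78/pair.
W-490 has an FTA preferential rate, but origin Meros is not Tyrovia; base rate stands.
Duty = ¥217,715.20 × 4.5% + 1,460 × ¥3.78 = ¥15,315.98.
Line 4 (H-215, Meros, 3,034 kg, ¥688,353.92):
Base rate for H-215 is 27.5%.
Duty = ¥688,353.92 × 27.5% = ¥189,297.33.
Total = ¥19,561.00 + ¥55,967.71 + ¥15,315.98 + ¥189,297.33 = ¥280,142.02.

¥280,142.02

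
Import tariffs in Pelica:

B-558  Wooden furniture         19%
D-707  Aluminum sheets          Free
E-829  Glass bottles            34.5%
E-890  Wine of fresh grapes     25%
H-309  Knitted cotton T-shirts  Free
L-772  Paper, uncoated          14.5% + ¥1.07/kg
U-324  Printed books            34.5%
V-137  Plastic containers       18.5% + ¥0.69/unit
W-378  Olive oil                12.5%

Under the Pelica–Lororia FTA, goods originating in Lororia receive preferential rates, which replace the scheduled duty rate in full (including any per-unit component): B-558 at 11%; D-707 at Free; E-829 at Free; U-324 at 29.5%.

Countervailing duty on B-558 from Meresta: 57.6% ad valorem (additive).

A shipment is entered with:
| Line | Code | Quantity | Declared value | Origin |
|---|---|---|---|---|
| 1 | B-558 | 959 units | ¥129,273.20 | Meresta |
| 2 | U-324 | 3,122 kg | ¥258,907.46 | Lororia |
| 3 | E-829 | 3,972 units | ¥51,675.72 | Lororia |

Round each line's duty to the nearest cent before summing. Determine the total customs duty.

Line 1 (B-558, Meresta, 959 units, ¥129,273.20):
Base rate for B-558 is 19%.
B-558 has an FTA preferential rate, but origin Meresta is not Lororia; base rate stands.
Additional duty on B-558 from Meresta: +57.6%. Applied ad valorem rate: 19% + 57.6% = 76.6%.
Duty = ¥129,273.20 × 76.6% = ¥99,023.27.
Line 2 (U-324, Lororia, 3,122 kg, ¥258,907.46):
Base rate for U-324 is 34.5%.
Origin Lororia qualifies under the Pelica–Lororia agreement and U-324 is covered: preferential rate 29.5% applies instead.
Duty = ¥258,907.46 × 29.5% = ¥76,377.70.
Line 3 (E-829, Lororia, 3,972 units, ¥51,675.72):
Base rate for E-829 is 34.5%.
Origin Lororia qualifies under the Pelica–Lororia agreement and E-829 is covered: preferential rate Free applies instead.
Duty = ¥51,675.72 × 0% = ¥0.00.
Total = ¥99,023.27 + ¥76,377.70 + ¥0.00 = ¥175,400.97.

¥175,400.97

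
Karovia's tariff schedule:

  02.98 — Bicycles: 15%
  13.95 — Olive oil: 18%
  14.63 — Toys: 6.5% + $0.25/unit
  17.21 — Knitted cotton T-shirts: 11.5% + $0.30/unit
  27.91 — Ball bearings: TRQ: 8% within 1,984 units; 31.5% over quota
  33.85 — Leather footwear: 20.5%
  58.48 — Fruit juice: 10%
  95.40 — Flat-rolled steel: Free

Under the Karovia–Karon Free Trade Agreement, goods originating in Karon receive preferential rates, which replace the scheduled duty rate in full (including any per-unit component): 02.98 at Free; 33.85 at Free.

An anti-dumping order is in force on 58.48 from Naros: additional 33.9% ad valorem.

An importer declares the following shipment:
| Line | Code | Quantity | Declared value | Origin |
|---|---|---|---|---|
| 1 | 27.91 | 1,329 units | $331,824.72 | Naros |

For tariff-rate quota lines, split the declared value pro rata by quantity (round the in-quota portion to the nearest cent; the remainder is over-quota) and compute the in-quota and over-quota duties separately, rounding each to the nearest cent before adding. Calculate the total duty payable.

$26,545.98

Line 1 (27.91, Naros, 1,329 units, $331,824.72):
Code 27.91 is under a tariff-rate quota (threshold 1,984 units). Quantity 1,329 units is within the quota, so the in-quota rate 8% applies to the full value.
Duty = $331,824.72 × 8% = $26,545.98.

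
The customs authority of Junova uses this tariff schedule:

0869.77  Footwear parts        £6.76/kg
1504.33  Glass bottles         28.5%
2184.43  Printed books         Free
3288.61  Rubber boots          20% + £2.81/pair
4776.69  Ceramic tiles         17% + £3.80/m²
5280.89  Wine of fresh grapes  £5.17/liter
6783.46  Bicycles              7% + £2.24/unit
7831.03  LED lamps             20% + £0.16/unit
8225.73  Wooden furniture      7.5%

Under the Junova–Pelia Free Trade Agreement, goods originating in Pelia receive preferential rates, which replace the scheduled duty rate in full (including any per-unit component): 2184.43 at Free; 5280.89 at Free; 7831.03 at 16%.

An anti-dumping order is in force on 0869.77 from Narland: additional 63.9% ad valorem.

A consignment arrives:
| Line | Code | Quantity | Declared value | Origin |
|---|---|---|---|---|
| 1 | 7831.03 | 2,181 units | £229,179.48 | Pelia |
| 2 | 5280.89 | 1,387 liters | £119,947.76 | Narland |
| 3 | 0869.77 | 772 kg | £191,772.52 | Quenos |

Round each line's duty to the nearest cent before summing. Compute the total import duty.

£49,058.23

Line 1 (7831.03, Pelia, 2,181 units, £229,179.48):
Base rate for 7831.03 is 20% + £0.16/unit.
Origin Pelia qualifies under the Junova–Pelia agreement and 7831.03 is covered: preferential rate 16% applies instead.
Duty = £229,179.48 × 16% = £36,668.72.
Line 2 (5280.89, Narland, 1,387 liters, £119,947.76):
Base rate for 5280.89 is £5.17/liter.
5280.89 has an FTA preferential rate, but origin Narland is not Pelia; base rate stands.
Duty = 1,387 × £5.17 = £7,170.79.
Line 3 (0869.77, Quenos, 772 kg, £191,772.52):
Base rate for 0869.77 is £6.76/kg.
The additional-duty order on 0869.77 targets Narland, not Quenos; it does not apply.
Duty = 772 × £6.76 = £5,218.72.
Total = £36,668.72 + £7,170.79 + £5,218.72 = £49,058.23.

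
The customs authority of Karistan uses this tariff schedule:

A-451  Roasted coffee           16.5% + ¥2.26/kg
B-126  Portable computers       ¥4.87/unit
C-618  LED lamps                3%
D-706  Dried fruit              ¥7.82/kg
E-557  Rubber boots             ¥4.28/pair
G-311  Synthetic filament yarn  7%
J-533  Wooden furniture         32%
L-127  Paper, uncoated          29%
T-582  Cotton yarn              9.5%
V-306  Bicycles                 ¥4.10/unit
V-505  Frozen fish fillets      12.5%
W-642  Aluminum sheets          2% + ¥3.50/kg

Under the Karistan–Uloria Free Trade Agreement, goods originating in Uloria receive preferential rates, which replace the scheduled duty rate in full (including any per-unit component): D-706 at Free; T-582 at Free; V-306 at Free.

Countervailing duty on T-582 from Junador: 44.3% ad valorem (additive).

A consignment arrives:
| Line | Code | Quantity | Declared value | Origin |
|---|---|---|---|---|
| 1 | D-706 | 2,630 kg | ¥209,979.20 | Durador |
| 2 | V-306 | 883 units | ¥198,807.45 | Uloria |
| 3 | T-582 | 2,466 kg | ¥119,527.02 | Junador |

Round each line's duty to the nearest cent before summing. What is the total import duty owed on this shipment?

Line 1 (D-706, Durador, 2,630 kg, ¥209,979.20):
Base rate for D-706 is ¥7.82/kg.
D-706 has an FTA preferential rate, but origin Durador is not Uloria; base rate stands.
Duty = 2,630 × ¥7.82 = ¥20,566.60.
Line 2 (V-306, Uloria, 883 units, ¥198,807.45):
Base rate for V-306 is ¥4.10/unit.
Origin Uloria qualifies under the Karistan–Uloria agreement and V-306 is covered: preferential rate Free applies instead.
Duty = ¥198,807.45 × 0% = ¥0.00.
Line 3 (T-582, Junador, 2,466 kg, ¥119,527.02):
Base rate for T-582 is 9.5%.
T-582 has an FTA preferential rate, but origin Junador is not Uloria; base rate stands.
Additional duty on T-582 from Junador: +44.3%. Applied ad valorem rate: 9.5% + 44.3% = 53.8%.
Duty = ¥119,527.02 × 53.8% = ¥64,305.54.
Total = ¥20,566.60 + ¥0.00 + ¥64,305.54 = ¥84,872.14.

¥84,872.14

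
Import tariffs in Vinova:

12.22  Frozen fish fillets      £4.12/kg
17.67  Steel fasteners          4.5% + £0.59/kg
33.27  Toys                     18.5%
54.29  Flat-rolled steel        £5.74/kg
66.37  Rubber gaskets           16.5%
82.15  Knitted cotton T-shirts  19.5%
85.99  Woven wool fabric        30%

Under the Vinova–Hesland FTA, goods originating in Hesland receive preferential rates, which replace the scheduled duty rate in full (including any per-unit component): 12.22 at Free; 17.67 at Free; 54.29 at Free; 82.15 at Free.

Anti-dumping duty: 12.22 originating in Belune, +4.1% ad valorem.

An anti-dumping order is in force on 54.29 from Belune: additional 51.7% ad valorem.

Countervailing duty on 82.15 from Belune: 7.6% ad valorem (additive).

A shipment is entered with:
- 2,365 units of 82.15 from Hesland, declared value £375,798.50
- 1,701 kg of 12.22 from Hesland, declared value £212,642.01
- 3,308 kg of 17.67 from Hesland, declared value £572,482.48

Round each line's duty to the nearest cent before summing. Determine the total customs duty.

£0.00

Line 1 (82.15, Hesland, 2,365 units, £375,798.50):
Base rate for 82.15 is 19.5%.
Origin Hesland qualifies under the Vinova–Hesland agreement and 82.15 is covered: preferential rate Free applies instead.
The additional-duty order on 82.15 targets Belune, not Hesland; it does not apply.
Duty = £375,798.50 × 0% = £0.00.
Line 2 (12.22, Hesland, 1,701 kg, £212,642.01):
Base rate for 12.22 is £4.12/kg.
Origin Hesland qualifies under the Vinova–Hesland agreement and 12.22 is covered: preferential rate Free applies instead.
The additional-duty order on 12.22 targets Belune, not Hesland; it does not apply.
Duty = £212,642.01 × 0% = £0.00.
Line 3 (17.67, Hesland, 3,308 kg, £572,482.48):
Base rate for 17.67 is 4.5% + £0.59/kg.
Origin Hesland qualifies under the Vinova–Hesland agreement and 17.67 is covered: preferential rate Free applies instead.
Duty = £572,482.48 × 0% = £0.00.
Total = £0.00 + £0.00 + £0.00 = £0.00.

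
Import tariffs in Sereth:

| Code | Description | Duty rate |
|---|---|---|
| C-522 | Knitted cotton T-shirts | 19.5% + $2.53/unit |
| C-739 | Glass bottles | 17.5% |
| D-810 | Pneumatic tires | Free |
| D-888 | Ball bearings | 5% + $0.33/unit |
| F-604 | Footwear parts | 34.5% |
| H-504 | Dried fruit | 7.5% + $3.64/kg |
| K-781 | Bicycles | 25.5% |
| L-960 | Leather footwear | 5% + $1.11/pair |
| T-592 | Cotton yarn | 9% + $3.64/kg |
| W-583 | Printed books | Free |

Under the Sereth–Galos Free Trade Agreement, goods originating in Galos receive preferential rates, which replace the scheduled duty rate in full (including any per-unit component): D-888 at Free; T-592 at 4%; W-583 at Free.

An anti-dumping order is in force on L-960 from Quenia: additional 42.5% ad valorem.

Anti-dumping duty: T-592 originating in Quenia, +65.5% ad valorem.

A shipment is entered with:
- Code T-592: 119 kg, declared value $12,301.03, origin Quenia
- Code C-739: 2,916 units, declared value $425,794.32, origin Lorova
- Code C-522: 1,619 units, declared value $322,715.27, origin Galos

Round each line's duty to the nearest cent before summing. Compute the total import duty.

$151,136.99

Line 1 (T-592, Quenia, 119 kg, $12,301.03):
Base rate for T-592 is 9% + $3.64/kg.
T-592 has an FTA preferential rate, but origin Quenia is not Galos; base rate stands.
Additional duty on T-592 from Quenia: +65.5%. Applied ad valorem rate: 9% + 65.5% = 74.5%.
Duty = $12,301.03 × 74.5% + 119 × $3.64 = $9,597.43.
Line 2 (C-739, Lorova, 2,916 units, $425,794.32):
Base rate for C-739 is 17.5%.
Duty = $425,794.32 × 17.5% = $74,514.01.
Line 3 (C-522, Galos, 1,619 units, $322,715.27):
Base rate for C-522 is 19.5% + $2.53/unit.
Origin Galos is the FTA partner but C-522 is not on the preference list; base rate stands.
Duty = $322,715.27 × 19.5% + 1,619 × $2.53 = $67,025.55.
Total = $9,597.43 + $74,514.01 + $67,025.55 = $151,136.99.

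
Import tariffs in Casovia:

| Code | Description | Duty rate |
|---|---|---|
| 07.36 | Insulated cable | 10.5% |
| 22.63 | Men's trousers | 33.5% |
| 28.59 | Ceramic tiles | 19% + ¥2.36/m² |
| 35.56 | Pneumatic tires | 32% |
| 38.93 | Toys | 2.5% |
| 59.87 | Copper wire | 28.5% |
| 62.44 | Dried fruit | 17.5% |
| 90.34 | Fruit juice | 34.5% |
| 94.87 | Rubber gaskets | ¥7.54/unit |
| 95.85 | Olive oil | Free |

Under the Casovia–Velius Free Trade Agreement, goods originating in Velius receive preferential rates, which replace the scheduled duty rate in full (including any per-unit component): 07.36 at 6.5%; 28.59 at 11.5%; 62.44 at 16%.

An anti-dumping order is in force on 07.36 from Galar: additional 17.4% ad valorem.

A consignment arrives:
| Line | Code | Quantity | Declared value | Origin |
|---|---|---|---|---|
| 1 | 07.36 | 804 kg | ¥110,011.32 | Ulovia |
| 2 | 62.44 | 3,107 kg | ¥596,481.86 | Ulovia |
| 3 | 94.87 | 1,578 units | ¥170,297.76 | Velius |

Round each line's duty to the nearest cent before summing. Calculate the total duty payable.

¥127,833.64

Line 1 (07.36, Ulovia, 804 kg, ¥110,011.32):
Base rate for 07.36 is 10.5%.
07.36 has an FTA preferential rate, but origin Ulovia is not Velius; base rate stands.
The additional-duty order on 07.36 targets Galar, not Ulovia; it does not apply.
Duty = ¥110,011.32 × 10.5% = ¥11,551.19.
Line 2 (62.44, Ulovia, 3,107 kg, ¥596,481.86):
Base rate for 62.44 is 17.5%.
62.44 has an FTA preferential rate, but origin Ulovia is not Velius; base rate stands.
Duty = ¥596,481.86 × 17.5% = ¥104,384.33.
Line 3 (94.87, Velius, 1,578 units, ¥170,297.76):
Base rate for 94.87 is ¥7.54/unit.
Origin Velius is the FTA partner but 94.87 is not on the preference list; base rate stands.
Duty = 1,578 × ¥7.54 = ¥11,898.12.
Total = ¥11,551.19 + ¥104,384.33 + ¥11,898.12 = ¥127,833.64.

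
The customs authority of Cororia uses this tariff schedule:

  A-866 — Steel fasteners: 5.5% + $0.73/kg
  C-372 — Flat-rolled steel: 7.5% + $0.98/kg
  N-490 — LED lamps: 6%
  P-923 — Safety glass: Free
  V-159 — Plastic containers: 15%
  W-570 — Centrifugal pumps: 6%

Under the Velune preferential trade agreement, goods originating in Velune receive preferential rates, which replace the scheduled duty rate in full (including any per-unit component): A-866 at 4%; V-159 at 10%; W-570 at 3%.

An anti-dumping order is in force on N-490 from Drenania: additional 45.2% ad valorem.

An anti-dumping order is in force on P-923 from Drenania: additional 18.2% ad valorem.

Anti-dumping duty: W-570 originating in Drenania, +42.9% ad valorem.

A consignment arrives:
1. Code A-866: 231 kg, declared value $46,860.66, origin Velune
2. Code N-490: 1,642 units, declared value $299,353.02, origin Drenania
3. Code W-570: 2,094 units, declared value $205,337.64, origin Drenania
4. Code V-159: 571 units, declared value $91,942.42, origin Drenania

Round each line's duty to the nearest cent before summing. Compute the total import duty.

Line 1 (A-866, Velune, 231 kg, $46,860.66):
Base rate for A-866 is 5.5% + $0.73/kg.
Origin Velune qualifies under the Cororia–Velune agreement and A-866 is covered: preferential rate 4% applies instead.
Duty = $46,860.66 × 4% = $1,874.43.
Line 2 (N-490, Drenania, 1,642 units, $299,353.02):
Base rate for N-490 is 6%.
Additional duty on N-490 from Drenania: +45.2%. Applied ad valorem rate: 6% + 45.2% = 51.2%.
Duty = $299,353.02 × 51.2% = $153,268.75.
Line 3 (W-570, Drenania, 2,094 units, $205,337.64):
Base rate for W-570 is 6%.
W-570 has an FTA preferential rate, but origin Drenania is not Velune; base rate stands.
Additional duty on W-570 from Drenania: +42.9%. Applied ad valorem rate: 6% + 42.9% = 48.9%.
Duty = $205,337.64 × 48.9% = $100,410.11.
Line 4 (V-159, Drenania, 571 units, $91,942.42):
Base rate for V-159 is 15%.
V-159 has an FTA preferential rate, but origin Drenania is not Velune; base rate stands.
Duty = $91,942.42 × 15% = $13,791.36.
Total = $1,874.43 + $153,268.75 + $100,410.11 + $13,791.36 = $269,344.65.

$269,344.65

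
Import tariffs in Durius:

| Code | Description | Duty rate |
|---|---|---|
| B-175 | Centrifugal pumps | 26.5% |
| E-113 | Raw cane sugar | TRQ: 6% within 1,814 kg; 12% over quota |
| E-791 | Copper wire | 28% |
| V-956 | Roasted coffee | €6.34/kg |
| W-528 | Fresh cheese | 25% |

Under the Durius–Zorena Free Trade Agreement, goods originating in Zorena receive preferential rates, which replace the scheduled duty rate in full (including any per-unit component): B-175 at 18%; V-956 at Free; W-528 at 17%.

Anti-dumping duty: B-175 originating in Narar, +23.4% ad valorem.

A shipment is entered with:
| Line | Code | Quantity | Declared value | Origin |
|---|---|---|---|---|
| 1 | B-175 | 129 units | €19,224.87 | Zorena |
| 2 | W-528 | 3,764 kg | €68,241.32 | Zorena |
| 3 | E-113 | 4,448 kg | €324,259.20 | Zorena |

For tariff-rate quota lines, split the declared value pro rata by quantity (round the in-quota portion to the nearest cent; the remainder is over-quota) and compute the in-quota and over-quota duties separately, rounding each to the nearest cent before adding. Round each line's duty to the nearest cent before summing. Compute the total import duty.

€46,038.17

Line 1 (B-175, Zorena, 129 units, €19,224.87):
Base rate for B-175 is 26.5%.
Origin Zorena qualifies under the Durius–Zorena agreement and B-175 is covered: preferential rate 18% applies instead.
The additional-duty order on B-175 targets Narar, not Zorena; it does not apply.
Duty = €19,224.87 × 18% = €3,460.48.
Line 2 (W-528, Zorena, 3,764 kg, €68,241.32):
Base rate for W-528 is 25%.
Origin Zorena qualifies under the Durius–Zorena agreement and W-528 is covered: preferential rate 17% applies instead.
Duty = €68,241.32 × 17% = €11,601.02.
Line 3 (E-113, Zorena, 4,448 kg, €324,259.20):
Code E-113 is under a tariff-rate quota (threshold 1,814 kg). In-quota: 1,814 kg at 6%; over-quota: 2,634 kg at 12%.
Pro-rata value split: in-quota = €324,259.20 × 1,814/4,448 = €132,240.60; over-quota = €324,259.20 − €132,240.60 = €192,018.60.
In-quota duty = €132,240.60 × 6% = €7,934.44. Over-quota duty = €192,018.60 × 12% = €23,042.23.
Line duty = €7,934.44 + €23,042.23 = €30,976.67.
Total = €3,460.48 + €11,601.02 + €30,976.67 = €46,038.17.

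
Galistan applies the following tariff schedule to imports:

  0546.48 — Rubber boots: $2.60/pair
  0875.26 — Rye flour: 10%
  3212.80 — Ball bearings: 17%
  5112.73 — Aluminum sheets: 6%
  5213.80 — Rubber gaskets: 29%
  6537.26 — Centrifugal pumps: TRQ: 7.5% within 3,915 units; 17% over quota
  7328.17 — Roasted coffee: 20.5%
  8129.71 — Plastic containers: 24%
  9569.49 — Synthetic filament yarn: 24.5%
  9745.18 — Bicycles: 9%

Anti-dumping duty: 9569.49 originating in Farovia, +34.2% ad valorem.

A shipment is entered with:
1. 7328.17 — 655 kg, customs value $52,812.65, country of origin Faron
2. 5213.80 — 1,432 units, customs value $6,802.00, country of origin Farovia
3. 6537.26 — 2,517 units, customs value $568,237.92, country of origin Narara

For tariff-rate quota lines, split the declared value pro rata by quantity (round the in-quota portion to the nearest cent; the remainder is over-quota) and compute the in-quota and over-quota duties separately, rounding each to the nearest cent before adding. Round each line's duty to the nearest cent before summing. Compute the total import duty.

$55,417.01

Line 1 (7328.17, Faron, 655 kg, $52,812.65):
Base rate for 7328.17 is 20.5%.
Duty = $52,812.65 × 20.5% = $10,826.59.
Line 2 (5213.80, Farovia, 1,432 units, $6,802.00):
Base rate for 5213.80 is 29%.
Duty = $6,802.00 × 29% = $1,972.58.
Line 3 (6537.26, Narara, 2,517 units, $568,237.92):
Code 6537.26 is under a tariff-rate quota (threshold 3,915 units). Quantity 2,517 units is within the quota, so the in-quota rate 7.5% applies to the full value.
Duty = $568,237.92 × 7.5% = $42,617.84.
Total = $10,826.59 + $1,972.58 + $42,617.84 = $55,417.01.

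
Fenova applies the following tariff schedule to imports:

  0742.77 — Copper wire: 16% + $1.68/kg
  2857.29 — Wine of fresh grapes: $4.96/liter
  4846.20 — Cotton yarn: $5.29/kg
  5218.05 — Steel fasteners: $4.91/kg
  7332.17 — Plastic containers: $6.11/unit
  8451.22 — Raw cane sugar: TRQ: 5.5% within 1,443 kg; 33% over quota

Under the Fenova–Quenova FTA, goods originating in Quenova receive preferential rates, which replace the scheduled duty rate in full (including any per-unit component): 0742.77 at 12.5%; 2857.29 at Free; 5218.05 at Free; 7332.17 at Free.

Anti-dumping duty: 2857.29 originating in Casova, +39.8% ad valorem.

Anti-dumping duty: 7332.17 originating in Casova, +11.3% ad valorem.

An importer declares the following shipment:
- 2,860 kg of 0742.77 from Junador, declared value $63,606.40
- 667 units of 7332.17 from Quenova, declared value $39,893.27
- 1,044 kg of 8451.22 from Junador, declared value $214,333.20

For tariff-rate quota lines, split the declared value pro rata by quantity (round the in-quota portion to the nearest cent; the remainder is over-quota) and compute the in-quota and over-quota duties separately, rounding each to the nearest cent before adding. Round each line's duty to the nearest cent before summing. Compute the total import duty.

$26,770.15

Line 1 (0742.77, Junador, 2,860 kg, $63,606.40):
Base rate for 0742.77 is 16% + $1.68/kg.
0742.77 has an FTA preferential rate, but origin Junador is not Quenova; base rate stands.
Duty = $63,606.40 × 16% + 2,860 × $1.68 = $14,981.82.
Line 2 (7332.17, Quenova, 667 units, $39,893.27):
Base rate for 7332.17 is $6.11/unit.
Origin Quenova qualifies under the Fenova–Quenova agreement and 7332.17 is covered: preferential rate Free applies instead.
The additional-duty order on 7332.17 targets Casova, not Quenova; it does not apply.
Duty = $39,893.27 × 0% = $0.00.
Line 3 (8451.22, Junador, 1,044 kg, $214,333.20):
Code 8451.22 is under a tariff-rate quota (threshold 1,443 kg). Quantity 1,044 kg is within the quota, so the in-quota rate 5.5% applies to the full value.
Duty = $214,333.20 × 5.5% = $11,788.33.
Total = $14,981.82 + $0.00 + $11,788.33 = $26,770.15.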